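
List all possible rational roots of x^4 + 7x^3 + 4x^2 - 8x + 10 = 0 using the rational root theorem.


Rational root theorem: possible roots are ±p/q where:
  p divides the constant term (10): p ∈ {1, 2, 5, 10}
  q divides the leading coefficient (1): q ∈ {1}

All possible rational roots: -10, -5, -2, -1, 1, 2, 5, 10

-10, -5, -2, -1, 1, 2, 5, 10


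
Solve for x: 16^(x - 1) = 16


Express both sides with the same base.
16 = 16^1
Since the bases match, equate exponents: x - 1 = 1
So x = 1 - (-1) = 2

x = 2


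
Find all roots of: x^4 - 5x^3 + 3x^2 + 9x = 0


The constant term is 0, so x = 0 is a root. Factor out x:
  x^3 - 5x^2 + 3x + 9 = 0
Let p(x) = x^3 - 5x^2 + 3x + 9. By the rational root theorem (leading coefficient 1), any rational root is an integer divisor of 9: try ±1, ±2, ... in turn.
Test x = 1: value = 8 ≠ 0.
Test x = -1: value = 0 ✓, so (x + 1) is a factor.
Synthetic division by (x + 1): bring down 1; 1(-1) - 5 = -6; (-6)(-1) + 3 = 9; 9(-1) + 9 = 0 → quotient x^2 - 6x + 9, remainder 0.
Solve the quadratic x^2 - 6x + 9 = 0: discriminant = (-6)^2 - 4(1)(9) = 36 - 36 = 0.
Discriminant = 0, so a double root: x = 6/2 = 3.
Collecting all roots found:

x = -1, x = 0, x = 3 (multiplicity 2)


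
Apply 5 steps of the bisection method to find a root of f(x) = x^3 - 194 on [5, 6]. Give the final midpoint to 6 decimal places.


f(x) = x^3 - 194
f(5) = -69 < 0
f(6) = 22 > 0

Step 1: midpoint = (5.000000 + 6.000000)/2 = 5.500000
  f(5.500000) = -27.625000
  f(mid) < 0, so root is in [5.500000, 6.000000]

Step 2: midpoint = (5.500000 + 6.000000)/2 = 5.750000
  f(5.750000) = -3.890625
  f(mid) < 0, so root is in [5.750000, 6.000000]

Step 3: midpoint = (5.750000 + 6.000000)/2 = 5.875000
  f(5.875000) = 8.779297
  f(mid) > 0, so root is in [5.750000, 5.875000]

Step 4: midpoint = (5.750000 + 5.875000)/2 = 5.812500
  f(5.812500) = 2.376221
  f(mid) > 0, so root is in [5.750000, 5.812500]

Step 5: midpoint = (5.750000 + 5.812500)/2 = 5.781250
  f(5.781250) = -0.774139
  f(mid) < 0, so root is in [5.781250, 5.812500]

midpoint = 5.781250


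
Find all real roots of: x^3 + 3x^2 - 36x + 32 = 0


Let p(x) = x^3 + 3x^2 - 36x + 32. By the rational root theorem (leading coefficient 1), any rational root is an integer divisor of 32: try ±1, ±2, ... in turn.
Test x = 1: value = 0 ✓, so (x - 1) is a factor.
Synthetic division by (x - 1): bring down 1; 1(1) + 3 = 4; 4(1) - 36 = -32; (-32)(1) + 32 = 0 → quotient x^2 + 4x - 32, remainder 0.
Solve the quadratic x^2 + 4x - 32 = 0: discriminant = 4^2 - 4(1)(-32) = 16 + 128 = 144.
sqrt(144) = 12, so x = (-4 ± 12)/2: x = 4 or x = -8.

x = -8, x = 1, x = 4


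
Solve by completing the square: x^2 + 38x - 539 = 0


Start: x^2 + 38x - 539 = 0
Move constant: x^2 + 38x = 539
Half of 38 is 19, squared is 361
Add 361 to both sides: x^2 + 38x + 361 = 900
(x + 19)^2 = 900
x + 19 = ±30
x = -19 + 30 = 11 or x = -19 - 30 = -49

x = -49, x = 11


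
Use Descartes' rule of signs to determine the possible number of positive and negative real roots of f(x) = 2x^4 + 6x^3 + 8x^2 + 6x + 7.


Descartes' rule of signs:

For positive roots, count sign changes in f(x) = 2x^4 + 6x^3 + 8x^2 + 6x + 7:
Signs of coefficients: +, +, +, +, +
Number of sign changes: 0
Possible positive real roots: 0

For negative roots, examine f(-x) = 2x^4 - 6x^3 + 8x^2 - 6x + 7:
Signs of coefficients: +, -, +, -, +
Number of sign changes: 4
Possible negative real roots: 4, 2, 0

Positive roots: 0; Negative roots: 4 or 2 or 0


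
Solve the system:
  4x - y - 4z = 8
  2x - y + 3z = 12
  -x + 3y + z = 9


Using Cramer's rule. Expand each determinant along the first row.
D  = 4*[(-1)*1 - 3*3] - (-1)*[2*1 - 3*(-1)] + (-4)*[2*3 - (-1)*(-1)]
  = 4*(-10) - (-1)*(5) + (-4)*(5) = -55
Dx = 8*[(-1)*1 - 3*3] - (-1)*[12*1 - 3*9] + (-4)*[12*3 - (-1)*9]
  = 8*(-10) - (-1)*(-15) + (-4)*(45) = -275
Dy = 4*[12*1 - 3*9] - 8*[2*1 - 3*(-1)] + (-4)*[2*9 - 12*(-1)]
  = 4*(-15) - 8*(5) + (-4)*(30) = -220
Dz = 4*[(-1)*9 - 12*3] - (-1)*[2*9 - 12*(-1)] + 8*[2*3 - (-1)*(-1)]
  = 4*(-45) - (-1)*(30) + 8*(5) = -110
x = Dx/D = -275/-55 = 5, y = Dy/D = -220/-55 = 4, z = Dz/D = -110/-55 = 2
Check eq1: (4)(5) + (-1)(4) + (-4)(2) = 8 = 8 ✓
Check eq2: (2)(5) + (-1)(4) + (3)(2) = 12 = 12 ✓
Check eq3: (-1)(5) + (3)(4) + (1)(2) = 9 = 9 ✓

x = 5, y = 4, z = 2


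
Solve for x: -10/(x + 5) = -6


Multiply both sides by (x + 5): -10 = -6(x + 5)
Distribute: -10 = -6x - 30
-6x = -10 + 30 = 20
x = -10/3

x = -10/3


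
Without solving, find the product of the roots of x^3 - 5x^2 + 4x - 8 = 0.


By Vieta's formulas for x^3 + bx^2 + cx + d = 0:
  r1 + r2 + r3 = -b/a = 5
  r1*r2 + r1*r3 + r2*r3 = c/a = 4
  r1*r2*r3 = -d/a = 8


Product = 8


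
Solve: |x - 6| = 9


An absolute value equation |expr| = 9 gives two cases:
Case 1: x - 6 = 9
  x = 15, so x = 15
Case 2: x - 6 = -9
  x = -3, so x = -3

x = -3, x = 15


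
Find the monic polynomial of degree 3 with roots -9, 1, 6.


A monic polynomial with roots -9, 1, 6 is:
p(x) = (x + 9)(x - 1)(x - 6)
After multiplying by (x + 9): x + 9
After multiplying by (x - 1): x^2 + 8x - 9
After multiplying by (x - 6): x^3 + 2x^2 - 57x + 54

x^3 + 2x^2 - 57x + 54


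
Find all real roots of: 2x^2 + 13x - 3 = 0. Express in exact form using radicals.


Using the quadratic formula: x = (-b ± sqrt(b^2 - 4ac)) / (2a)
Here a = 2, b = 13, c = -3
Discriminant = b^2 - 4ac = 13^2 - 4(2)(-3) = 169 + 24 = 193
Since discriminant = 193 > 0, there are two real roots.
x = (-13 ± sqrt(193)) / 4
Numerically: x ≈ 0.2231 or x ≈ -6.7231

x = (-13 + sqrt(193)) / 4 or x = (-13 - sqrt(193)) / 4


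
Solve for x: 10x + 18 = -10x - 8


Starting with: 10x + 18 = -10x - 8
Move all x terms to left: (10 + 10)x = -8 - 18
Simplify: 20x = -26
Divide both sides by 20: x = -13/10

x = -13/10


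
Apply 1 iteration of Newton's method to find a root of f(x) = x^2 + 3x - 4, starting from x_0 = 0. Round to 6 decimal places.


Newton's method: x_(n+1) = x_n - f(x_n)/f'(x_n)
f(x) = x^2 + 3x - 4
f'(x) = 2x + 3

Iteration 1:
  f(0.000000) = -4.000000
  f'(0.000000) = 3.000000
  x_1 = 0.000000 - (-4.000000)/(3.000000) = 1.333333

x_1 = 1.333333


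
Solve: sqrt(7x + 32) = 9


Square both sides: 7x + 32 = 9^2 = 81
7x = 81 - 32 = 49
x = 7
Check: sqrt(7*7 + 32) = sqrt(81) = 9 ✓

x = 7


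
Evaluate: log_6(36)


We need the exponent such that 6^? = 36
6^2 = 36
Therefore log_6(36) = 2

2


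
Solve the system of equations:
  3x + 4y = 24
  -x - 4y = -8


Using Cramer's rule:
Determinant D = (3)(-4) - (-1)(4) = -12 + 4 = -8
Dx = (24)(-4) - (-8)(4) = -96 + 32 = -64
Dy = (3)(-8) - (-1)(24) = -24 + 24 = 0
x = Dx/D = -64/-8 = 8
y = Dy/D = 0/-8 = 0

x = 8, y = 0


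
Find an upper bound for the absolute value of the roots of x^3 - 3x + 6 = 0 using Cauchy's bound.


Cauchy's bound: all roots r satisfy |r| <= 1 + max(|a_i/a_n|) for i = 0,...,n-1
where a_n is the leading coefficient.

Coefficients: [1, 0, -3, 6]
Leading coefficient a_n = 1
Ratios |a_i/a_n|: 0, 3, 6
Maximum ratio: 6
Cauchy's bound: |r| <= 1 + 6 = 7

Upper bound = 7


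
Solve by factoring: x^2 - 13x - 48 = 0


We need two numbers that multiply to -48 and add to -13.
Those numbers are 3 and -16 (since 3 * (-16) = -48 and 3 + (-16) = -13).
So x^2 - 13x - 48 = (x + 3)(x - 16) = 0
Setting each factor to zero: x = -3 or x = 16

x = -3, x = 16


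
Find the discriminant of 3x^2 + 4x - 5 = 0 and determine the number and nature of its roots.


For ax^2 + bx + c = 0, discriminant D = b^2 - 4ac
Here a = 3, b = 4, c = -5
D = (4)^2 - 4(3)(-5) = 16 + 60 = 76

D = 76 > 0 but not a perfect square
The equation has 2 distinct real irrational roots.

Discriminant = 76, 2 distinct real irrational roots


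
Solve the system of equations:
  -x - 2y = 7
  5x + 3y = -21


Using Cramer's rule:
Determinant D = (-1)(3) - (5)(-2) = -3 + 10 = 7
Dx = (7)(3) - (-21)(-2) = 21 - 42 = -21
Dy = (-1)(-21) - (5)(7) = 21 - 35 = -14
x = Dx/D = -21/7 = -3
y = Dy/D = -14/7 = -2

x = -3, y = -2


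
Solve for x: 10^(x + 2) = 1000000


Express both sides with the same base.
1000000 = 10^6
Since the bases match, equate exponents: x + 2 = 6
So x = 6 - (2) = 4

x = 4


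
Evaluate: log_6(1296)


We need the exponent such that 6^? = 1296
6^4 = 1296
Therefore log_6(1296) = 4

4


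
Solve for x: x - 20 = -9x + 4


Starting with: x - 20 = -9x + 4
Move all x terms to left: (1 + 9)x = 4 + 20
Simplify: 10x = 24
Divide both sides by 10: x = 12/5

x = 12/5


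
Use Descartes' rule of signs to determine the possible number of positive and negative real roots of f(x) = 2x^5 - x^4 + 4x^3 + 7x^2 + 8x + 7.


Descartes' rule of signs:

For positive roots, count sign changes in f(x) = 2x^5 - x^4 + 4x^3 + 7x^2 + 8x + 7:
Signs of coefficients: +, -, +, +, +, +
Number of sign changes: 2
Possible positive real roots: 2, 0

For negative roots, examine f(-x) = -2x^5 - x^4 - 4x^3 + 7x^2 - 8x + 7:
Signs of coefficients: -, -, -, +, -, +
Number of sign changes: 3
Possible negative real roots: 3, 1

Positive roots: 2 or 0; Negative roots: 3 or 1


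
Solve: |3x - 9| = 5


An absolute value equation |expr| = 5 gives two cases:
Case 1: 3x - 9 = 5
  3x = 14, so x = 14/3
Case 2: 3x - 9 = -5
  3x = 4, so x = 4/3

x = 4/3, x = 14/3


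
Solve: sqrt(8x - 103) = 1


Square both sides: 8x - 103 = 1^2 = 1
8x = 1 + 103 = 104
x = 13
Check: sqrt(8*13 - 103) = sqrt(1) = 1 ✓

x = 13


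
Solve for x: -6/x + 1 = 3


Subtract 1 from both sides: -6/x = 2
Multiply both sides by x: -6 = 2 * x
Divide by 2: x = -3

x = -3


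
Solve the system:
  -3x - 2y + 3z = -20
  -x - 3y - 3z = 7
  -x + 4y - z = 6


Using Cramer's rule. Expand each determinant along the first row.
D  = (-3)*[(-3)*(-1) - (-3)*4] - (-2)*[(-1)*(-1) - (-3)*(-1)] + 3*[(-1)*4 - (-3)*(-1)]
  = (-3)*(15) - (-2)*(-2) + 3*(-7) = -70
Dx = (-20)*[(-3)*(-1) - (-3)*4] - (-2)*[7*(-1) - (-3)*6] + 3*[7*4 - (-3)*6]
  = (-20)*(15) - (-2)*(11) + 3*(46) = -140
Dy = (-3)*[7*(-1) - (-3)*6] - (-20)*[(-1)*(-1) - (-3)*(-1)] + 3*[(-1)*6 - 7*(-1)]
  = (-3)*(11) - (-20)*(-2) + 3*(1) = -70
Dz = (-3)*[(-3)*6 - 7*4] - (-2)*[(-1)*6 - 7*(-1)] + (-20)*[(-1)*4 - (-3)*(-1)]
  = (-3)*(-46) - (-2)*(1) + (-20)*(-7) = 280
x = Dx/D = -140/-70 = 2, y = Dy/D = -70/-70 = 1, z = Dz/D = 280/-70 = -4
Check eq1: (-3)(2) + (-2)(1) + (3)(-4) = -20 = -20 ✓
Check eq2: (-1)(2) + (-3)(1) + (-3)(-4) = 7 = 7 ✓
Check eq3: (-1)(2) + (4)(1) + (-1)(-4) = 6 = 6 ✓

x = 2, y = 1, z = -4


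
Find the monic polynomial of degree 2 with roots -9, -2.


A monic polynomial with roots -9, -2 is:
p(x) = (x + 9)(x + 2)
After multiplying by (x + 9): x + 9
After multiplying by (x + 2): x^2 + 11x + 18

x^2 + 11x + 18


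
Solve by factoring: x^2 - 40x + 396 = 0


We need two numbers that multiply to 396 and add to -40.
Those numbers are -18 and -22 (since (-18) * (-22) = 396 and (-18) + (-22) = -40).
So x^2 - 40x + 396 = (x - 18)(x - 22) = 0
Setting each factor to zero: x = 18 or x = 22

x = 18, x = 22


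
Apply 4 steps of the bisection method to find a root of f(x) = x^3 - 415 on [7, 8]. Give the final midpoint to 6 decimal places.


f(x) = x^3 - 415
f(7) = -72 < 0
f(8) = 97 > 0

Step 1: midpoint = (7.000000 + 8.000000)/2 = 7.500000
  f(7.500000) = 6.875000
  f(mid) > 0, so root is in [7.000000, 7.500000]

Step 2: midpoint = (7.000000 + 7.500000)/2 = 7.250000
  f(7.250000) = -33.921875
  f(mid) < 0, so root is in [7.250000, 7.500000]

Step 3: midpoint = (7.250000 + 7.500000)/2 = 7.375000
  f(7.375000) = -13.869141
  f(mid) < 0, so root is in [7.375000, 7.500000]

Step 4: midpoint = (7.375000 + 7.500000)/2 = 7.437500
  f(7.437500) = -3.584229
  f(mid) < 0, so root is in [7.437500, 7.500000]

midpoint = 7.437500


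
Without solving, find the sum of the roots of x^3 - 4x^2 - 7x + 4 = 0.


By Vieta's formulas for x^3 + bx^2 + cx + d = 0:
  r1 + r2 + r3 = -b/a = 4
  r1*r2 + r1*r3 + r2*r3 = c/a = -7
  r1*r2*r3 = -d/a = -4


Sum = 4


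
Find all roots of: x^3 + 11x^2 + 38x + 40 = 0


Let p(x) = x^3 + 11x^2 + 38x + 40. By the rational root theorem (leading coefficient 1), any rational root is an integer divisor of 40: try ±1, ±2, ... in turn.
Test x = 1: value = 90 ≠ 0.
Test x = -1: value = 12 ≠ 0.
Test x = 2: value = 168 ≠ 0.
Test x = -2: value = 0 ✓, so (x + 2) is a factor.
Synthetic division by (x + 2): bring down 1; 1(-2) + 11 = 9; 9(-2) + 38 = 20; 20(-2) + 40 = 0 → quotient x^2 + 9x + 20, remainder 0.
Solve the quadratic x^2 + 9x + 20 = 0: discriminant = 9^2 - 4(1)(20) = 81 - 80 = 1.
sqrt(1) = 1, so x = (-9 ± 1)/2: x = -4 or x = -5.
Collecting all roots found:

x = -5, x = -4, x = -2


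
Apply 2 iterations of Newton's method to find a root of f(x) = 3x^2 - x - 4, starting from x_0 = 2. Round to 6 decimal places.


Newton's method: x_(n+1) = x_n - f(x_n)/f'(x_n)
f(x) = 3x^2 - x - 4
f'(x) = 6x - 1

Iteration 1:
  f(2.000000) = 6.000000
  f'(2.000000) = 11.000000
  x_1 = 2.000000 - (6.000000)/(11.000000) = 1.454545

Iteration 2:
  f(1.454545) = 0.892562
  f'(1.454545) = 7.727273
  x_2 = 1.454545 - (0.892562)/(7.727273) = 1.339037

x_2 = 1.339037


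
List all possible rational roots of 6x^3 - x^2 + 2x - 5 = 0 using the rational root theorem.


Rational root theorem: possible roots are ±p/q where:
  p divides the constant term (-5): p ∈ {1, 5}
  q divides the leading coefficient (6): q ∈ {1, 2, 3, 6}

All possible rational roots: -5, -5/2, -5/3, -1, -5/6, -1/2, -1/3, -1/6, 1/6, 1/3, 1/2, 5/6, 1, 5/3, 5/2, 5

-5, -5/2, -5/3, -1, -5/6, -1/2, -1/3, -1/6, 1/6, 1/3, 1/2, 5/6, 1, 5/3, 5/2, 5


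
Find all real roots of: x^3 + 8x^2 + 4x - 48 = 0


Let p(x) = x^3 + 8x^2 + 4x - 48. By the rational root theorem (leading coefficient 1), any rational root is an integer divisor of 48: try ±1, ±2, ... in turn.
Test x = 1: value = -35 ≠ 0.
Test x = -1: value = -45 ≠ 0.
Test x = 2: value = 0 ✓, so (x - 2) is a factor.
Synthetic division by (x - 2): bring down 1; 1(2) + 8 = 10; 10(2) + 4 = 24; 24(2) - 48 = 0 → quotient x^2 + 10x + 24, remainder 0.
Solve the quadratic x^2 + 10x + 24 = 0: discriminant = 10^2 - 4(1)(24) = 100 - 96 = 4.
sqrt(4) = 2, so x = (-10 ± 2)/2: x = -4 or x = -6.

x = -6, x = -4, x = 2


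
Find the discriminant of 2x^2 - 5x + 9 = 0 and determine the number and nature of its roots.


For ax^2 + bx + c = 0, discriminant D = b^2 - 4ac
Here a = 2, b = -5, c = 9
D = (-5)^2 - 4(2)(9) = 25 - 72 = -47

D = -47 < 0
The equation has no real roots (2 complex conjugate roots).

Discriminant = -47, no real roots (2 complex conjugate roots)


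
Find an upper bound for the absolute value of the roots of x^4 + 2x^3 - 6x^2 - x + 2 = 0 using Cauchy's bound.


Cauchy's bound: all roots r satisfy |r| <= 1 + max(|a_i/a_n|) for i = 0,...,n-1
where a_n is the leading coefficient.

Coefficients: [1, 2, -6, -1, 2]
Leading coefficient a_n = 1
Ratios |a_i/a_n|: 2, 6, 1, 2
Maximum ratio: 6
Cauchy's bound: |r| <= 1 + 6 = 7

Upper bound = 7


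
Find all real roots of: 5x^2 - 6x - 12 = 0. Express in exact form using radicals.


Using the quadratic formula: x = (-b ± sqrt(b^2 - 4ac)) / (2a)
Here a = 5, b = -6, c = -12
Discriminant = b^2 - 4ac = (-6)^2 - 4(5)(-12) = 36 + 240 = 276
Since discriminant = 276 > 0, there are two real roots.
x = (6 ± 2*sqrt(69)) / 10
Simplifying: x = (3 ± sqrt(69)) / 5
Numerically: x ≈ 2.2613 or x ≈ -1.0613

x = (3 + sqrt(69)) / 5 or x = (3 - sqrt(69)) / 5


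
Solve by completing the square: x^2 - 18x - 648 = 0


Start: x^2 - 18x - 648 = 0
Move constant: x^2 - 18x = 648
Half of -18 is -9, squared is 81
Add 81 to both sides: x^2 - 18x + 81 = 729
(x - 9)^2 = 729
x - 9 = ±27
x = 9 + 27 = 36 or x = 9 - 27 = -18

x = -18, x = 36


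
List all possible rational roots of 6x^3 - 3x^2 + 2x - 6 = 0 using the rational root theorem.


Rational root theorem: possible roots are ±p/q where:
  p divides the constant term (-6): p ∈ {1, 2, 3, 6}
  q divides the leading coefficient (6): q ∈ {1, 2, 3, 6}

All possible rational roots: -6, -3, -2, -3/2, -1, -2/3, -1/2, -1/3, -1/6, 1/6, 1/3, 1/2, 2/3, 1, 3/2, 2, 3, 6

-6, -3, -2, -3/2, -1, -2/3, -1/2, -1/3, -1/6, 1/6, 1/3, 1/2, 2/3, 1, 3/2, 2, 3, 6


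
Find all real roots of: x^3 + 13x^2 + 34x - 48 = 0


Let p(x) = x^3 + 13x^2 + 34x - 48. By the rational root theorem (leading coefficient 1), any rational root is an integer divisor of 48: try ±1, ±2, ... in turn.
Test x = 1: value = 0 ✓, so (x - 1) is a factor.
Synthetic division by (x - 1): bring down 1; 1(1) + 13 = 14; 14(1) + 34 = 48; 48(1) - 48 = 0 → quotient x^2 + 14x + 48, remainder 0.
Solve the quadratic x^2 + 14x + 48 = 0: discriminant = 14^2 - 4(1)(48) = 196 - 192 = 4.
sqrt(4) = 2, so x = (-14 ± 2)/2: x = -6 or x = -8.

x = -8, x = -6, x = 1


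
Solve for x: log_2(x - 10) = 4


Convert to exponential form: x - 10 = 2^4 = 16
x = 16 + 10 = 26
Check: log_2(26 - 10) = log_2(16) = log_2(16) = 4 ✓

x = 26


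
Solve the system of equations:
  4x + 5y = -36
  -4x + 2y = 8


Using Cramer's rule:
Determinant D = (4)(2) - (-4)(5) = 8 + 20 = 28
Dx = (-36)(2) - (8)(5) = -72 - 40 = -112
Dy = (4)(8) - (-4)(-36) = 32 - 144 = -112
x = Dx/D = -112/28 = -4
y = Dy/D = -112/28 = -4

x = -4, y = -4


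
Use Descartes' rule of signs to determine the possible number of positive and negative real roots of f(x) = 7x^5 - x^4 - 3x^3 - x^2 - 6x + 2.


Descartes' rule of signs:

For positive roots, count sign changes in f(x) = 7x^5 - x^4 - 3x^3 - x^2 - 6x + 2:
Signs of coefficients: +, -, -, -, -, +
Number of sign changes: 2
Possible positive real roots: 2, 0

For negative roots, examine f(-x) = -7x^5 - x^4 + 3x^3 - x^2 + 6x + 2:
Signs of coefficients: -, -, +, -, +, +
Number of sign changes: 3
Possible negative real roots: 3, 1

Positive roots: 2 or 0; Negative roots: 3 or 1


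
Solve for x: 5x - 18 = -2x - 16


Starting with: 5x - 18 = -2x - 16
Move all x terms to left: (5 + 2)x = -16 + 18
Simplify: 7x = 2
Divide both sides by 7: x = 2/7

x = 2/7


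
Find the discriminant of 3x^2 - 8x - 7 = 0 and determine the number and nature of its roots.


For ax^2 + bx + c = 0, discriminant D = b^2 - 4ac
Here a = 3, b = -8, c = -7
D = (-8)^2 - 4(3)(-7) = 64 + 84 = 148

D = 148 > 0 but not a perfect square
The equation has 2 distinct real irrational roots.

Discriminant = 148, 2 distinct real irrational roots


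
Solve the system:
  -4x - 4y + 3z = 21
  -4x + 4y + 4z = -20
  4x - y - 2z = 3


Using Cramer's rule. Expand each determinant along the first row.
D  = (-4)*[4*(-2) - 4*(-1)] - (-4)*[(-4)*(-2) - 4*4] + 3*[(-4)*(-1) - 4*4]
  = (-4)*(-4) - (-4)*(-8) + 3*(-12) = -52
Dx = 21*[4*(-2) - 4*(-1)] - (-4)*[(-20)*(-2) - 4*3] + 3*[(-20)*(-1) - 4*3]
  = 21*(-4) - (-4)*(28) + 3*(8) = 52
Dy = (-4)*[(-20)*(-2) - 4*3] - 21*[(-4)*(-2) - 4*4] + 3*[(-4)*3 - (-20)*4]
  = (-4)*(28) - 21*(-8) + 3*(68) = 260
Dz = (-4)*[4*3 - (-20)*(-1)] - (-4)*[(-4)*3 - (-20)*4] + 21*[(-4)*(-1) - 4*4]
  = (-4)*(-8) - (-4)*(68) + 21*(-12) = 52
x = Dx/D = 52/-52 = -1, y = Dy/D = 260/-52 = -5, z = Dz/D = 52/-52 = -1
Check eq1: (-4)(-1) + (-4)(-5) + (3)(-1) = 21 = 21 ✓
Check eq2: (-4)(-1) + (4)(-5) + (4)(-1) = -20 = -20 ✓
Check eq3: (4)(-1) + (-1)(-5) + (-2)(-1) = 3 = 3 ✓

x = -1, y = -5, z = -1


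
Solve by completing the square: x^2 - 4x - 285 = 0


Start: x^2 - 4x - 285 = 0
Move constant: x^2 - 4x = 285
Half of -4 is -2, squared is 4
Add 4 to both sides: x^2 - 4x + 4 = 289
(x - 2)^2 = 289
x - 2 = ±17
x = 2 + 17 = 19 or x = 2 - 17 = -15

x = -15, x = 19


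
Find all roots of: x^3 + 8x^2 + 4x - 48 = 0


Let p(x) = x^3 + 8x^2 + 4x - 48. By the rational root theorem (leading coefficient 1), any rational root is an integer divisor of 48: try ±1, ±2, ... in turn.
Test x = 1: value = -35 ≠ 0.
Test x = -1: value = -45 ≠ 0.
Test x = 2: value = 0 ✓, so (x - 2) is a factor.
Synthetic division by (x - 2): bring down 1; 1(2) + 8 = 10; 10(2) + 4 = 24; 24(2) - 48 = 0 → quotient x^2 + 10x + 24, remainder 0.
Solve the quadratic x^2 + 10x + 24 = 0: discriminant = 10^2 - 4(1)(24) = 100 - 96 = 4.
sqrt(4) = 2, so x = (-10 ± 2)/2: x = -4 or x = -6.
Collecting all roots found:

x = -6, x = -4, x = 2


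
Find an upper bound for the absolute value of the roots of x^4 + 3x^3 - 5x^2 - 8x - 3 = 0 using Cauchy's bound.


Cauchy's bound: all roots r satisfy |r| <= 1 + max(|a_i/a_n|) for i = 0,...,n-1
where a_n is the leading coefficient.

Coefficients: [1, 3, -5, -8, -3]
Leading coefficient a_n = 1
Ratios |a_i/a_n|: 3, 5, 8, 3
Maximum ratio: 8
Cauchy's bound: |r| <= 1 + 8 = 9

Upper bound = 9


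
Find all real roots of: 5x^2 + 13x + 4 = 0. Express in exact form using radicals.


Using the quadratic formula: x = (-b ± sqrt(b^2 - 4ac)) / (2a)
Here a = 5, b = 13, c = 4
Discriminant = b^2 - 4ac = 13^2 - 4(5)(4) = 169 - 80 = 89
Since discriminant = 89 > 0, there are two real roots.
x = (-13 ± sqrt(89)) / 10
Numerically: x ≈ -0.3566 or x ≈ -2.2434

x = (-13 + sqrt(89)) / 10 or x = (-13 - sqrt(89)) / 10


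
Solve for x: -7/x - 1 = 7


Subtract -1 from both sides: -7/x = 8
Multiply both sides by x: -7 = 8 * x
Divide by 8: x = -7/8

x = -7/8


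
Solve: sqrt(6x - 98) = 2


Square both sides: 6x - 98 = 2^2 = 4
6x = 4 + 98 = 102
x = 17
Check: sqrt(6*17 - 98) = sqrt(4) = 2 ✓

x = 17


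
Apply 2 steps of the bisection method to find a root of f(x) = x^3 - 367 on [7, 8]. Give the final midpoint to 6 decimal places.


f(x) = x^3 - 367
f(7) = -24 < 0
f(8) = 145 > 0

Step 1: midpoint = (7.000000 + 8.000000)/2 = 7.500000
  f(7.500000) = 54.875000
  f(mid) > 0, so root is in [7.000000, 7.500000]

Step 2: midpoint = (7.000000 + 7.500000)/2 = 7.250000
  f(7.250000) = 14.078125
  f(mid) > 0, so root is in [7.000000, 7.250000]

midpoint = 7.250000


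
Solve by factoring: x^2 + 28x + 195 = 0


We need two numbers that multiply to 195 and add to 28.
Those numbers are 15 and 13 (since 15 * 13 = 195 and 15 + 13 = 28).
So x^2 + 28x + 195 = (x + 15)(x + 13) = 0
Setting each factor to zero: x = -15 or x = -13

x = -15, x = -13


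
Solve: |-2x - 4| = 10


An absolute value equation |expr| = 10 gives two cases:
Case 1: -2x - 4 = 10
  -2x = 14, so x = -7
Case 2: -2x - 4 = -10
  -2x = -6, so x = 3

x = -7, x = 3


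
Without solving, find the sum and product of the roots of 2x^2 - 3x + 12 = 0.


By Vieta's formulas for ax^2 + bx + c = 0:
  Sum of roots = -b/a
  Product of roots = c/a

Here a = 2, b = -3, c = 12
Sum = -(-3)/2 = 3/2
Product = 12/2 = 6

Sum = 3/2, Product = 6


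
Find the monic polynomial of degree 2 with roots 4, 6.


A monic polynomial with roots 4, 6 is:
p(x) = (x - 4)(x - 6)
After multiplying by (x - 4): x - 4
After multiplying by (x - 6): x^2 - 10x + 24

x^2 - 10x + 24


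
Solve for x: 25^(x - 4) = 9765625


Express both sides with the same base.
9765625 = 25^5
Since the bases match, equate exponents: x - 4 = 5
So x = 5 - (-4) = 9

x = 9


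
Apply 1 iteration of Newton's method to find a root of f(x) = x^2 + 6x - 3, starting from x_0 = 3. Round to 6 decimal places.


Newton's method: x_(n+1) = x_n - f(x_n)/f'(x_n)
f(x) = x^2 + 6x - 3
f'(x) = 2x + 6

Iteration 1:
  f(3.000000) = 24.000000
  f'(3.000000) = 12.000000
  x_1 = 3.000000 - (24.000000)/(12.000000) = 1.000000

x_1 = 1.000000


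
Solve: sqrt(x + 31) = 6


Square both sides: x + 31 = 6^2 = 36
x = 36 - 31 = 5
x = 5
Check: sqrt(1*5 + 31) = sqrt(36) = 6 ✓

x = 5


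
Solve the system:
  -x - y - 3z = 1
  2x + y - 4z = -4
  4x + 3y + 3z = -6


Using Cramer's rule. Expand each determinant along the first row.
D  = (-1)*[1*3 - (-4)*3] - (-1)*[2*3 - (-4)*4] + (-3)*[2*3 - 1*4]
  = (-1)*(15) - (-1)*(22) + (-3)*(2) = 1
Dx = 1*[1*3 - (-4)*3] - (-1)*[(-4)*3 - (-4)*(-6)] + (-3)*[(-4)*3 - 1*(-6)]
  = 1*(15) - (-1)*(-36) + (-3)*(-6) = -3
Dy = (-1)*[(-4)*3 - (-4)*(-6)] - 1*[2*3 - (-4)*4] + (-3)*[2*(-6) - (-4)*4]
  = (-1)*(-36) - 1*(22) + (-3)*(4) = 2
Dz = (-1)*[1*(-6) - (-4)*3] - (-1)*[2*(-6) - (-4)*4] + 1*[2*3 - 1*4]
  = (-1)*(6) - (-1)*(4) + 1*(2) = 0
x = Dx/D = -3/1 = -3, y = Dy/D = 2/1 = 2, z = Dz/D = 0/1 = 0
Check eq1: (-1)(-3) + (-1)(2) + (-3)(0) = 1 = 1 ✓
Check eq2: (2)(-3) + (1)(2) + (-4)(0) = -4 = -4 ✓
Check eq3: (4)(-3) + (3)(2) + (3)(0) = -6 = -6 ✓

x = -3, y = 2, z = 0


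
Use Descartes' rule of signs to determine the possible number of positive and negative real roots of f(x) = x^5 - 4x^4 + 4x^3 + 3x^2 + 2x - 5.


Descartes' rule of signs:

For positive roots, count sign changes in f(x) = x^5 - 4x^4 + 4x^3 + 3x^2 + 2x - 5:
Signs of coefficients: +, -, +, +, +, -
Number of sign changes: 3
Possible positive real roots: 3, 1

For negative roots, examine f(-x) = -x^5 - 4x^4 - 4x^3 + 3x^2 - 2x - 5:
Signs of coefficients: -, -, -, +, -, -
Number of sign changes: 2
Possible negative real roots: 2, 0

Positive roots: 3 or 1; Negative roots: 2 or 0


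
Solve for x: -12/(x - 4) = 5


Multiply both sides by (x - 4): -12 = 5(x - 4)
Distribute: -12 = 5x - 20
5x = -12 + 20 = 8
x = 8/5

x = 8/5


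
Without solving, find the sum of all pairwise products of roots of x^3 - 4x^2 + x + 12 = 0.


By Vieta's formulas for x^3 + bx^2 + cx + d = 0:
  r1 + r2 + r3 = -b/a = 4
  r1*r2 + r1*r3 + r2*r3 = c/a = 1
  r1*r2*r3 = -d/a = -12


Sum of pairwise products = 1


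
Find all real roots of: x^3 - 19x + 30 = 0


Let p(x) = x^3 - 19x + 30. By the rational root theorem (leading coefficient 1), any rational root is an integer divisor of 30: try ±1, ±2, ... in turn.
Test x = 1: value = 12 ≠ 0.
Test x = -1: value = 48 ≠ 0.
Test x = 2: value = 0 ✓, so (x - 2) is a factor.
Synthetic division by (x - 2): bring down 1; 1(2) + 0 = 2; 2(2) - 19 = -15; (-15)(2) + 30 = 0 → quotient x^2 + 2x - 15, remainder 0.
Solve the quadratic x^2 + 2x - 15 = 0: discriminant = 2^2 - 4(1)(-15) = 4 + 60 = 64.
sqrt(64) = 8, so x = (-2 ± 8)/2: x = 3 or x = -5.

x = -5, x = 2, x = 3


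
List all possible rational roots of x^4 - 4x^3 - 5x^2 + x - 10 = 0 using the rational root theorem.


Rational root theorem: possible roots are ±p/q where:
  p divides the constant term (-10): p ∈ {1, 2, 5, 10}
  q divides the leading coefficient (1): q ∈ {1}

All possible rational roots: -10, -5, -2, -1, 1, 2, 5, 10

-10, -5, -2, -1, 1, 2, 5, 10


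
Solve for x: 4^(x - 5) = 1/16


Express both sides with the same base.
1/16 = 4^(-2)
Since the bases match, equate exponents: x - 5 = -2
So x = -2 - (-5) = 3

x = 3


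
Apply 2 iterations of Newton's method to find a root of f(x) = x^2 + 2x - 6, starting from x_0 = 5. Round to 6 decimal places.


Newton's method: x_(n+1) = x_n - f(x_n)/f'(x_n)
f(x) = x^2 + 2x - 6
f'(x) = 2x + 2

Iteration 1:
  f(5.000000) = 29.000000
  f'(5.000000) = 12.000000
  x_1 = 5.000000 - (29.000000)/(12.000000) = 2.583333

Iteration 2:
  f(2.583333) = 5.840278
  f'(2.583333) = 7.166667
  x_2 = 2.583333 - (5.840278)/(7.166667) = 1.768411

x_2 = 1.768411


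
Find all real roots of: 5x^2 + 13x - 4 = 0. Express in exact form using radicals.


Using the quadratic formula: x = (-b ± sqrt(b^2 - 4ac)) / (2a)
Here a = 5, b = 13, c = -4
Discriminant = b^2 - 4ac = 13^2 - 4(5)(-4) = 169 + 80 = 249
Since discriminant = 249 > 0, there are two real roots.
x = (-13 ± sqrt(249)) / 10
Numerically: x ≈ 0.2780 or x ≈ -2.8780

x = (-13 + sqrt(249)) / 10 or x = (-13 - sqrt(249)) / 10


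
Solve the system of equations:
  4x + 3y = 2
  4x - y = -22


Using Cramer's rule:
Determinant D = (4)(-1) - (4)(3) = -4 - 12 = -16
Dx = (2)(-1) - (-22)(3) = -2 + 66 = 64
Dy = (4)(-22) - (4)(2) = -88 - 8 = -96
x = Dx/D = 64/-16 = -4
y = Dy/D = -96/-16 = 6

x = -4, y = 6


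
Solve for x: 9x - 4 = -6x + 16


Starting with: 9x - 4 = -6x + 16
Move all x terms to left: (9 + 6)x = 16 + 4
Simplify: 15x = 20
Divide both sides by 15: x = 4/3

x = 4/3


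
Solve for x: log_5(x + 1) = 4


Convert to exponential form: x + 1 = 5^4 = 625
x = 625 - 1 = 624
Check: log_5(624 + 1) = log_5(625) = log_5(625) = 4 ✓

x = 624


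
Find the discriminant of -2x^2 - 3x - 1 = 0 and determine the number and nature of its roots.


For ax^2 + bx + c = 0, discriminant D = b^2 - 4ac
Here a = -2, b = -3, c = -1
D = (-3)^2 - 4(-2)(-1) = 9 - 8 = 1

D = 1 > 0 and is a perfect square (sqrt = 1)
The equation has 2 distinct real rational roots.

Discriminant = 1, 2 distinct real rational roots


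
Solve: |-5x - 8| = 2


An absolute value equation |expr| = 2 gives two cases:
Case 1: -5x - 8 = 2
  -5x = 10, so x = -2
Case 2: -5x - 8 = -2
  -5x = 6, so x = -6/5

x = -2, x = -6/5


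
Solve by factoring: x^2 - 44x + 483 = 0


We need two numbers that multiply to 483 and add to -44.
Those numbers are -23 and -21 (since (-23) * (-21) = 483 and (-23) + (-21) = -44).
So x^2 - 44x + 483 = (x - 23)(x - 21) = 0
Setting each factor to zero: x = 23 or x = 21

x = 21, x = 23


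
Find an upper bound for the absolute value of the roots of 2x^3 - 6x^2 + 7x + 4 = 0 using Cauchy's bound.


Cauchy's bound: all roots r satisfy |r| <= 1 + max(|a_i/a_n|) for i = 0,...,n-1
where a_n is the leading coefficient.

Coefficients: [2, -6, 7, 4]
Leading coefficient a_n = 2
Ratios |a_i/a_n|: 3, 7/2, 2
Maximum ratio: 7/2
Cauchy's bound: |r| <= 1 + 7/2 = 9/2

Upper bound = 9/2


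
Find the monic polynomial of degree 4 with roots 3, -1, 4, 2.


A monic polynomial with roots 3, -1, 4, 2 is:
p(x) = (x - 3)(x + 1)(x - 4)(x - 2)
After multiplying by (x - 3): x - 3
After multiplying by (x + 1): x^2 - 2x - 3
After multiplying by (x - 4): x^3 - 6x^2 + 5x + 12
After multiplying by (x - 2): x^4 - 8x^3 + 17x^2 + 2x - 24

x^4 - 8x^3 + 17x^2 + 2x - 24


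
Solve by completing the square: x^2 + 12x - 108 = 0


Start: x^2 + 12x - 108 = 0
Move constant: x^2 + 12x = 108
Half of 12 is 6, squared is 36
Add 36 to both sides: x^2 + 12x + 36 = 144
(x + 6)^2 = 144
x + 6 = ±12
x = -6 + 12 = 6 or x = -6 - 12 = -18

x = -18, x = 6


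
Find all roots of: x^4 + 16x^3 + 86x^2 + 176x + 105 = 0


Let p(x) = x^4 + 16x^3 + 86x^2 + 176x + 105. By the rational root theorem (leading coefficient 1), any rational root is an integer divisor of 105: try ±1, ±2, ... in turn.
Test x = 1: value = 384 ≠ 0.
Test x = -1: value = 0 ✓, so (x + 1) is a factor.
Synthetic division by (x + 1): bring down 1; 1(-1) + 16 = 15; 15(-1) + 86 = 71; 71(-1) + 176 = 105; 105(-1) + 105 = 0 → quotient x^3 + 15x^2 + 71x + 105, remainder 0.
Continue with the quotient x^3 + 15x^2 + 71x + 105 (candidates must divide 105; re-test x = -1 first in case it repeats).
Test x = -1: value = 48 ≠ 0.
Test x = 3: value = 480 ≠ 0.
Test x = -3: value = 0 ✓, so (x + 3) is a factor.
Synthetic division by (x + 3): bring down 1; 1(-3) + 15 = 12; 12(-3) + 71 = 35; 35(-3) + 105 = 0 → quotient x^2 + 12x + 35, remainder 0.
Solve the quadratic x^2 + 12x + 35 = 0: discriminant = 12^2 - 4(1)(35) = 144 - 140 = 4.
sqrt(4) = 2, so x = (-12 ± 2)/2: x = -5 or x = -7.
Collecting all roots found:

x = -7, x = -5, x = -3, x = -1


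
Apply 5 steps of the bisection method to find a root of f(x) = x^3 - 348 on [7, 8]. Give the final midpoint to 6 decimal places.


f(x) = x^3 - 348
f(7) = -5 < 0
f(8) = 164 > 0

Step 1: midpoint = (7.000000 + 8.000000)/2 = 7.500000
  f(7.500000) = 73.875000
  f(mid) > 0, so root is in [7.000000, 7.500000]

Step 2: midpoint = (7.000000 + 7.500000)/2 = 7.250000
  f(7.250000) = 33.078125
  f(mid) > 0, so root is in [7.000000, 7.250000]

Step 3: midpoint = (7.000000 + 7.250000)/2 = 7.125000
  f(7.125000) = 13.705078
  f(mid) > 0, so root is in [7.000000, 7.125000]

Step 4: midpoint = (7.000000 + 7.125000)/2 = 7.062500
  f(7.062500) = 4.269775
  f(mid) > 0, so root is in [7.000000, 7.062500]

Step 5: midpoint = (7.000000 + 7.062500)/2 = 7.031250
  f(7.031250) = -0.385712
  f(mid) < 0, so root is in [7.031250, 7.062500]

midpoint = 7.031250


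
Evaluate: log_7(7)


We need the exponent such that 7^? = 7
7^1 = 7
Therefore log_7(7) = 1

1


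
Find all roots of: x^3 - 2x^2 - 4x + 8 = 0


Let p(x) = x^3 - 2x^2 - 4x + 8. By the rational root theorem (leading coefficient 1), any rational root is an integer divisor of 8: try ±1, ±2, ... in turn.
Test x = 1: value = 3 ≠ 0.
Test x = -1: value = 9 ≠ 0.
Test x = 2: value = 0 ✓, so (x - 2) is a factor.
Synthetic division by (x - 2): bring down 1; 1(2) - 2 = 0; 0(2) - 4 = -4; (-4)(2) + 8 = 0 → quotient x^2 - 4, remainder 0.
Solve the quadratic x^2 - 4 = 0: discriminant = 0^2 - 4(1)(-4) = 0 + 16 = 16.
sqrt(16) = 4, so x = (0 ± 4)/2: x = 2 or x = -2.
Collecting all roots found:

x = -2, x = 2 (multiplicity 2)


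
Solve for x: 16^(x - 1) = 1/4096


Express both sides with the same base.
1/4096 = 16^(-3)
Since the bases match, equate exponents: x - 1 = -3
So x = -3 - (-1) = -2

x = -2


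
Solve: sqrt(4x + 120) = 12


Square both sides: 4x + 120 = 12^2 = 144
4x = 144 - 120 = 24
x = 6
Check: sqrt(4*6 + 120) = sqrt(144) = 12 ✓

x = 6


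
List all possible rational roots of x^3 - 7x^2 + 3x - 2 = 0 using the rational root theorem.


Rational root theorem: possible roots are ±p/q where:
  p divides the constant term (-2): p ∈ {1, 2}
  q divides the leading coefficient (1): q ∈ {1}

All possible rational roots: -2, -1, 1, 2

-2, -1, 1, 2


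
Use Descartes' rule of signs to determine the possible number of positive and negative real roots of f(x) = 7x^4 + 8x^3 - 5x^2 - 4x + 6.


Descartes' rule of signs:

For positive roots, count sign changes in f(x) = 7x^4 + 8x^3 - 5x^2 - 4x + 6:
Signs of coefficients: +, +, -, -, +
Number of sign changes: 2
Possible positive real roots: 2, 0

For negative roots, examine f(-x) = 7x^4 - 8x^3 - 5x^2 + 4x + 6:
Signs of coefficients: +, -, -, +, +
Number of sign changes: 2
Possible negative real roots: 2, 0

Positive roots: 2 or 0; Negative roots: 2 or 0


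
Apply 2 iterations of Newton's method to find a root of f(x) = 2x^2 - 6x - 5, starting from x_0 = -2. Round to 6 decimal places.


Newton's method: x_(n+1) = x_n - f(x_n)/f'(x_n)
f(x) = 2x^2 - 6x - 5
f'(x) = 4x - 6

Iteration 1:
  f(-2.000000) = 15.000000
  f'(-2.000000) = -14.000000
  x_1 = -2.000000 - (15.000000)/(-14.000000) = -0.928571

Iteration 2:
  f(-0.928571) = 2.295918
  f'(-0.928571) = -9.714286
  x_2 = -0.928571 - (2.295918)/(-9.714286) = -0.692227

x_2 = -0.692227


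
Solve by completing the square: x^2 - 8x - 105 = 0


Start: x^2 - 8x - 105 = 0
Move constant: x^2 - 8x = 105
Half of -8 is -4, squared is 16
Add 16 to both sides: x^2 - 8x + 16 = 121
(x - 4)^2 = 121
x - 4 = ±11
x = 4 + 11 = 15 or x = 4 - 11 = -7

x = -7, x = 15


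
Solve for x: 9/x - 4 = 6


Subtract -4 from both sides: 9/x = 10
Multiply both sides by x: 9 = 10 * x
Divide by 10: x = 9/10

x = 9/10


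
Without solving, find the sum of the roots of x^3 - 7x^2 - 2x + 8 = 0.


By Vieta's formulas for x^3 + bx^2 + cx + d = 0:
  r1 + r2 + r3 = -b/a = 7
  r1*r2 + r1*r3 + r2*r3 = c/a = -2
  r1*r2*r3 = -d/a = -8


Sum = 7


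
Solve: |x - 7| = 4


An absolute value equation |expr| = 4 gives two cases:
Case 1: x - 7 = 4
  x = 11, so x = 11
Case 2: x - 7 = -4
  x = 3, so x = 3

x = 3, x = 11


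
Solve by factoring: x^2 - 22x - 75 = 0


We need two numbers that multiply to -75 and add to -22.
Those numbers are -25 and 3 (since (-25) * 3 = -75 and (-25) + 3 = -22).
So x^2 - 22x - 75 = (x - 25)(x + 3) = 0
Setting each factor to zero: x = 25 or x = -3

x = -3, x = 25


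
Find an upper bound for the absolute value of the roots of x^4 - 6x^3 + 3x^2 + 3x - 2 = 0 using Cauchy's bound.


Cauchy's bound: all roots r satisfy |r| <= 1 + max(|a_i/a_n|) for i = 0,...,n-1
where a_n is the leading coefficient.

Coefficients: [1, -6, 3, 3, -2]
Leading coefficient a_n = 1
Ratios |a_i/a_n|: 6, 3, 3, 2
Maximum ratio: 6
Cauchy's bound: |r| <= 1 + 6 = 7

Upper bound = 7


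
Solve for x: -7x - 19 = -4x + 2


Starting with: -7x - 19 = -4x + 2
Move all x terms to left: (-7 + 4)x = 2 + 19
Simplify: -3x = 21
Divide both sides by -3: x = -7

x = -7


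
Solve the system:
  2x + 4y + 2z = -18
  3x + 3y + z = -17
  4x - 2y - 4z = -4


Using Cramer's rule. Expand each determinant along the first row.
D  = 2*[3*(-4) - 1*(-2)] - 4*[3*(-4) - 1*4] + 2*[3*(-2) - 3*4]
  = 2*(-10) - 4*(-16) + 2*(-18) = 8
Dx = (-18)*[3*(-4) - 1*(-2)] - 4*[(-17)*(-4) - 1*(-4)] + 2*[(-17)*(-2) - 3*(-4)]
  = (-18)*(-10) - 4*(72) + 2*(46) = -16
Dy = 2*[(-17)*(-4) - 1*(-4)] - (-18)*[3*(-4) - 1*4] + 2*[3*(-4) - (-17)*4]
  = 2*(72) - (-18)*(-16) + 2*(56) = -32
Dz = 2*[3*(-4) - (-17)*(-2)] - 4*[3*(-4) - (-17)*4] + (-18)*[3*(-2) - 3*4]
  = 2*(-46) - 4*(56) + (-18)*(-18) = 8
x = Dx/D = -16/8 = -2, y = Dy/D = -32/8 = -4, z = Dz/D = 8/8 = 1
Check eq1: (2)(-2) + (4)(-4) + (2)(1) = -18 = -18 ✓
Check eq2: (3)(-2) + (3)(-4) + (1)(1) = -17 = -17 ✓
Check eq3: (4)(-2) + (-2)(-4) + (-4)(1) = -4 = -4 ✓

x = -2, y = -4, z = 1


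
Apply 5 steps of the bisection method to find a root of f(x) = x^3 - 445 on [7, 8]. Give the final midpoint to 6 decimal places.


f(x) = x^3 - 445
f(7) = -102 < 0
f(8) = 67 > 0

Step 1: midpoint = (7.000000 + 8.000000)/2 = 7.500000
  f(7.500000) = -23.125000
  f(mid) < 0, so root is in [7.500000, 8.000000]

Step 2: midpoint = (7.500000 + 8.000000)/2 = 7.750000
  f(7.750000) = 20.484375
  f(mid) > 0, so root is in [7.500000, 7.750000]

Step 3: midpoint = (7.500000 + 7.750000)/2 = 7.625000
  f(7.625000) = -1.677734
  f(mid) < 0, so root is in [7.625000, 7.750000]

Step 4: midpoint = (7.625000 + 7.750000)/2 = 7.687500
  f(7.687500) = 9.313232
  f(mid) > 0, so root is in [7.625000, 7.687500]

Step 5: midpoint = (7.625000 + 7.687500)/2 = 7.656250
  f(7.656250) = 3.795319
  f(mid) > 0, so root is in [7.625000, 7.656250]

midpoint = 7.656250


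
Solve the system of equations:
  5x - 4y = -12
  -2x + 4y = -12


Using Cramer's rule:
Determinant D = (5)(4) - (-2)(-4) = 20 - 8 = 12
Dx = (-12)(4) - (-12)(-4) = -48 - 48 = -96
Dy = (5)(-12) - (-2)(-12) = -60 - 24 = -84
x = Dx/D = -96/12 = -8
y = Dy/D = -84/12 = -7

x = -8, y = -7


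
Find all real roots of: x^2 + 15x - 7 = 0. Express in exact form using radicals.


Using the quadratic formula: x = (-b ± sqrt(b^2 - 4ac)) / (2a)
Here a = 1, b = 15, c = -7
Discriminant = b^2 - 4ac = 15^2 - 4(1)(-7) = 225 + 28 = 253
Since discriminant = 253 > 0, there are two real roots.
x = (-15 ± sqrt(253)) / 2
Numerically: x ≈ 0.4530 or x ≈ -15.4530

x = (-15 + sqrt(253)) / 2 or x = (-15 - sqrt(253)) / 2


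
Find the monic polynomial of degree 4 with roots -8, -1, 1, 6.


A monic polynomial with roots -8, -1, 1, 6 is:
p(x) = (x + 8)(x + 1)(x - 1)(x - 6)
After multiplying by (x + 8): x + 8
After multiplying by (x + 1): x^2 + 9x + 8
After multiplying by (x - 1): x^3 + 8x^2 - x - 8
After multiplying by (x - 6): x^4 + 2x^3 - 49x^2 - 2x + 48

x^4 + 2x^3 - 49x^2 - 2x + 48


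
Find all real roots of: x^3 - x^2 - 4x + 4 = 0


Let p(x) = x^3 - x^2 - 4x + 4. By the rational root theorem (leading coefficient 1), any rational root is an integer divisor of 4: try ±1, ±2, ... in turn.
Test x = 1: value = 0 ✓, so (x - 1) is a factor.
Synthetic division by (x - 1): bring down 1; 1(1) - 1 = 0; 0(1) - 4 = -4; (-4)(1) + 4 = 0 → quotient x^2 - 4, remainder 0.
Solve the quadratic x^2 - 4 = 0: discriminant = 0^2 - 4(1)(-4) = 0 + 16 = 16.
sqrt(16) = 4, so x = (0 ± 4)/2: x = 2 or x = -2.

x = -2, x = 1, x = 2


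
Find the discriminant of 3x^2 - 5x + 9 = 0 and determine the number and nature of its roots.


For ax^2 + bx + c = 0, discriminant D = b^2 - 4ac
Here a = 3, b = -5, c = 9
D = (-5)^2 - 4(3)(9) = 25 - 108 = -83

D = -83 < 0
The equation has no real roots (2 complex conjugate roots).

Discriminant = -83, no real roots (2 complex conjugate roots)


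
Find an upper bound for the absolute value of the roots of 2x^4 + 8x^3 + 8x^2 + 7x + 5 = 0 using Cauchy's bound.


Cauchy's bound: all roots r satisfy |r| <= 1 + max(|a_i/a_n|) for i = 0,...,n-1
where a_n is the leading coefficient.

Coefficients: [2, 8, 8, 7, 5]
Leading coefficient a_n = 2
Ratios |a_i/a_n|: 4, 4, 7/2, 5/2
Maximum ratio: 4
Cauchy's bound: |r| <= 1 + 4 = 5

Upper bound = 5


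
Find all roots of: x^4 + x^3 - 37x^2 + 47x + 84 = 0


Let p(x) = x^4 + x^3 - 37x^2 + 47x + 84. By the rational root theorem (leading coefficient 1), any rational root is an integer divisor of 84: try ±1, ±2, ... in turn.
Test x = 1: value = 96 ≠ 0.
Test x = -1: value = 0 ✓, so (x + 1) is a factor.
Synthetic division by (x + 1): bring down 1; 1(-1) + 1 = 0; 0(-1) - 37 = -37; (-37)(-1) + 47 = 84; 84(-1) + 84 = 0 → quotient x^3 - 37x + 84, remainder 0.
Continue with the quotient x^3 - 37x + 84 (candidates must divide 84; re-test x = -1 first in case it repeats).
Test x = -1: value = 120 ≠ 0.
Test x = 2: value = 18 ≠ 0.
Test x = -2: value = 150 ≠ 0.
Test x = 3: value = 0 ✓, so (x - 3) is a factor.
Synthetic division by (x - 3): bring down 1; 1(3) + 0 = 3; 3(3) - 37 = -28; (-28)(3) + 84 = 0 → quotient x^2 + 3x - 28, remainder 0.
Solve the quadratic x^2 + 3x - 28 = 0: discriminant = 3^2 - 4(1)(-28) = 9 + 112 = 121.
sqrt(121) = 11, so x = (-3 ± 11)/2: x = 4 or x = -7.
Collecting all roots found:

x = -7, x = -1, x = 3, x = 4
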